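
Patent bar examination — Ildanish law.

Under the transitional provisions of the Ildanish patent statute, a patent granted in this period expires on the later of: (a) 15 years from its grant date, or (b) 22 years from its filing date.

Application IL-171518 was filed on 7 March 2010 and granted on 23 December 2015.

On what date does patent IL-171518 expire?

(a) grant + 15 years → 23 December 2030.
(b) filing + 22 years → 7 March 2032.
Later of the two: 7 March 2032.

2032-03-07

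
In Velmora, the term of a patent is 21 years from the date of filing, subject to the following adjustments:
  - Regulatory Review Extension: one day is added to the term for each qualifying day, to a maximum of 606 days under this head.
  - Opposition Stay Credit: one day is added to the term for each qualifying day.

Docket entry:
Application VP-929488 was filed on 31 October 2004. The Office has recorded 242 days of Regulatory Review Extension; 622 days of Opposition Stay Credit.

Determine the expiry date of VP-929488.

Base term: filing date + 21 years → 31 October 2025.
Regulatory Review Extension: 242 days (within the 606-day cap) → +242 days → 30 June 2026.
Opposition Stay Credit: +622 days → 13 March 2028.

2028-03-13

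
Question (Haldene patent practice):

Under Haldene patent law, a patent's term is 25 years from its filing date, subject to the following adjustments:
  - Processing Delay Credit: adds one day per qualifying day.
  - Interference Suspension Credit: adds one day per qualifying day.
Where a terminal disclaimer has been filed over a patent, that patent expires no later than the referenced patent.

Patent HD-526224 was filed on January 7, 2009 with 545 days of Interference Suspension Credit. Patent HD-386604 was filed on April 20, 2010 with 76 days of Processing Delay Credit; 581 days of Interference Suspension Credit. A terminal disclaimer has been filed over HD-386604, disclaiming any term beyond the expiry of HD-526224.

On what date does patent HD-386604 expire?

Natural term of HD-386604:
  Base: filing + 25 years → 20 April 2035.
  Processing Delay Credit: +76 days → 5 July 2035.
  Interference Suspension Credit: +581 days → 5 February 2037.
Expiry of referenced patent HD-526224:
  Base: filing + 25 years → 7 January 2034.
  Interference Suspension Credit: +545 days → 6 July 2035.
Terminal disclaimer: HD-386604 expires on the earlier of 5 February 2037 and 6 July 2035.

July 6, 2035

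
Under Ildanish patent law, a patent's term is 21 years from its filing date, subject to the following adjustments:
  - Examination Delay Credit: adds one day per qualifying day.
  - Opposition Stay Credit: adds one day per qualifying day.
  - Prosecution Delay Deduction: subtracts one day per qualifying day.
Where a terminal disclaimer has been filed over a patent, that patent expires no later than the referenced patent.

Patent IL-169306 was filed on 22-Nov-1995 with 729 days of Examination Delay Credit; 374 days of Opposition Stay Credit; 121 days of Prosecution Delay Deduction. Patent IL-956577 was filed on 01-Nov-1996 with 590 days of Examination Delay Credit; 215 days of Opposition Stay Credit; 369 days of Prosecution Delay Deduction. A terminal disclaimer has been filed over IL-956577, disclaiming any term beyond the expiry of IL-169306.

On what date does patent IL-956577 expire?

Natural term of IL-956577:
  Base: filing + 21 years → 1 November 2017.
  Examination Delay Credit: +590 days → 14 June 2019.
  Opposition Stay Credit: +215 days → 15 January 2020.
  Prosecution Delay Deduction: −369 days → 11 January 2019.
Expiry of referenced patent IL-169306:
  Base: filing + 21 years → 22 November 2016.
  Examination Delay Credit: +729 days → 21 November 2018.
  Opposition Stay Credit: +374 days → 30 November 2019.
  Prosecution Delay Deduction: −121 days → 1 August 2019.
Terminal disclaimer: IL-956577 expires on the earlier of 11 January 2019 and 1 August 2019.

2019-01-11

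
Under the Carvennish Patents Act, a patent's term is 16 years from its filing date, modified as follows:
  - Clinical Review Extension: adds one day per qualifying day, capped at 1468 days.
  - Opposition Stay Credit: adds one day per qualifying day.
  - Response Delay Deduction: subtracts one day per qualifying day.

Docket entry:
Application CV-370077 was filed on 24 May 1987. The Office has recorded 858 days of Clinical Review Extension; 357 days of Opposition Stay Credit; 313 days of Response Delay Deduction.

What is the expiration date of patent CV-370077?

November 11, 2005

Base term: filing date + 16 years → 24 May 2003.
Clinical Review Extension: 858 days (within the 1468-day cap) → +858 days → 28 September 2005.
Opposition Stay Credit: +357 days → 20 September 2006.
Response Delay Deduction: −313 days → 11 November 2005.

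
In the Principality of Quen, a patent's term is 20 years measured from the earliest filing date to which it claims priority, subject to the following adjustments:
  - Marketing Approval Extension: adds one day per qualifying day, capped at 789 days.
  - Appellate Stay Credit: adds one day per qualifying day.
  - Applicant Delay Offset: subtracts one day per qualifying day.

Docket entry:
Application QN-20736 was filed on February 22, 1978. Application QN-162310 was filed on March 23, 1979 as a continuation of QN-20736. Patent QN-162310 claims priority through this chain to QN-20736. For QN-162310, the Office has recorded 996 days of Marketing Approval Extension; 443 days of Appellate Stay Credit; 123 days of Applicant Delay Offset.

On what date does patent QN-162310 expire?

Earliest priority filing: 22 February 1978.
Base term: 22 February 1978 + 20 years → 22 February 1998.
Marketing Approval Extension: 996 days claimed exceeds the 789-day cap, so +789 days → 21 April 2000.
Appellate Stay Credit: +443 days → 8 July 2001.
Applicant Delay Offset: −123 days → 7 March 2001.

2001-03-07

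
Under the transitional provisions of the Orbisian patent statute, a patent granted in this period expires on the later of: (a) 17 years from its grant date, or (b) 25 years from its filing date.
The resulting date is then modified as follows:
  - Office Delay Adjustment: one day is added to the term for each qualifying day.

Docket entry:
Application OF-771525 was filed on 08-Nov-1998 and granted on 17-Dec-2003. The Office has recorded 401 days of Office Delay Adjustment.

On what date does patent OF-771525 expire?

December 13, 2024

(a) grant + 17 years → 17 December 2020.
(b) filing + 25 years → 8 November 2023.
Later of the two: 8 November 2023.
Office Delay Adjustment: +401 days → 13 December 2024.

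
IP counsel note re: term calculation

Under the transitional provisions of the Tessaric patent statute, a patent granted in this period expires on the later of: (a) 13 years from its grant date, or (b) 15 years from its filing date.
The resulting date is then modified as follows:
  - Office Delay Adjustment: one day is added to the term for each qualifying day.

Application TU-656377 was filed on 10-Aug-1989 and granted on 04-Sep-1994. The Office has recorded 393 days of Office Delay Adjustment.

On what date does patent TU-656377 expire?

2008-10-01

(a) grant + 13 years → 4 September 2007.
(b) filing + 15 years → 10 August 2004.
Later of the two: 4 September 2007.
Office Delay Adjustment: +393 days → 1 October 2008.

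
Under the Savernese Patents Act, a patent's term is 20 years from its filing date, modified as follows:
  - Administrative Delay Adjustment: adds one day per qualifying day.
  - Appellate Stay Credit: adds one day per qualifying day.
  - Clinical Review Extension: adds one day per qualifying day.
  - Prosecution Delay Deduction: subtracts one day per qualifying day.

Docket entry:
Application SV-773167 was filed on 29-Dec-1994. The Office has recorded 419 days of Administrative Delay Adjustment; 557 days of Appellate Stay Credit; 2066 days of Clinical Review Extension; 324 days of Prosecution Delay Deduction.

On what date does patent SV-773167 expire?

Base term: filing date + 20 years → 29 December 2014.
Administrative Delay Adjustment: +419 days → 21 February 2016.
Appellate Stay Credit: +557 days → 31 August 2017.
Clinical Review Extension: +2066 days → 28 April 2023.
Prosecution Delay Deduction: −324 days → 8 June 2022.

June 8, 2022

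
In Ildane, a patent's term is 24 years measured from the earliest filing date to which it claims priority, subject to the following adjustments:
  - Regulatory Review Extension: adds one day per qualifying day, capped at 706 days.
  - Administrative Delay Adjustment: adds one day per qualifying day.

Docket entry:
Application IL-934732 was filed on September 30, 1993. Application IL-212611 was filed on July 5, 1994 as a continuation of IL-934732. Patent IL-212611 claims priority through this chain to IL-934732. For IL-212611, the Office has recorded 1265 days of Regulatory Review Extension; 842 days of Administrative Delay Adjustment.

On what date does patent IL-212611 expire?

Earliest priority filing: 30 September 1993.
Base term: 30 September 1993 + 24 years → 30 September 2017.
Regulatory Review Extension: 1265 days claimed exceeds the 706-day cap, so +706 days → 6 September 2019.
Administrative Delay Adjustment: +842 days → 26 December 2021.

2021-12-26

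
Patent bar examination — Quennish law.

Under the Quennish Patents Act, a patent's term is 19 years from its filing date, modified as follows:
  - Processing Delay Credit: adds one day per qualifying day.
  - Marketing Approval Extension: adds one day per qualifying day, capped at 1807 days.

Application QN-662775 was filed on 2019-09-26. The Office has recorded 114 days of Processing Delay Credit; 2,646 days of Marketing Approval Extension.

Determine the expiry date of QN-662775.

2043-12-30

Base term: filing date + 19 years → 26 September 2038.
Processing Delay Credit: +114 days → 18 January 2039.
Marketing Approval Extension: 2646 days claimed exceeds the 1807-day cap, so +1807 days → 30 December 2043.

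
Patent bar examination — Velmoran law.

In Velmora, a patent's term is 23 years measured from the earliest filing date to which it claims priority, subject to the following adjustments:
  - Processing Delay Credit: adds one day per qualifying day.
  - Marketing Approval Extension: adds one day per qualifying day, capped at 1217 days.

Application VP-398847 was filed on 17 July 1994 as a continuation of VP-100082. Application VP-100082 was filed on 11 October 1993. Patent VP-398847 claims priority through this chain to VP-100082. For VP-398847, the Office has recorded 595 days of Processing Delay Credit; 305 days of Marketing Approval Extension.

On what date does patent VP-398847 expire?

2019-03-30

Earliest priority filing: 11 October 1993.
Base term: 11 October 1993 + 23 years → 11 October 2016.
Processing Delay Credit: +595 days → 29 May 2018.
Marketing Approval Extension: 305 days (within the 1217-day cap) → +305 days → 30 March 2019.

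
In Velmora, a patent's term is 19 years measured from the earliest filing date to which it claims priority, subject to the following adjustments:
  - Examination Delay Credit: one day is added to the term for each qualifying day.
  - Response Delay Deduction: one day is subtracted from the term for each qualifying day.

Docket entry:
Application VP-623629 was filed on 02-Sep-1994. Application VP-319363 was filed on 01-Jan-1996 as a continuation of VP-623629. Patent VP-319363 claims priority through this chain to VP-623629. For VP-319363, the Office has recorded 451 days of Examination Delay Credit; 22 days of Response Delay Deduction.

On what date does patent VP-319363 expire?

Earliest priority filing: 2 September 1994.
Base term: 2 September 1994 + 19 years → 2 September 2013.
Examination Delay Credit: +451 days → 27 November 2014.
Response Delay Deduction: −22 days → 5 November 2014.

2014-11-05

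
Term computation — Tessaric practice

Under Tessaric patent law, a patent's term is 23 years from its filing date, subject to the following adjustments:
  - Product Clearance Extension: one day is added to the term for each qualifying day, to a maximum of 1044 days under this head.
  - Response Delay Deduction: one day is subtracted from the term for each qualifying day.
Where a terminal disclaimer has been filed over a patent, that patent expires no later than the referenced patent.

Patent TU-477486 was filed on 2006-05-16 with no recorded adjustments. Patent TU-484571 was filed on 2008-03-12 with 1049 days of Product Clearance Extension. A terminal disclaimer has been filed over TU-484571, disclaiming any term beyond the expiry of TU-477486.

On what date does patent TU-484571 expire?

May 16, 2029

Natural term of TU-484571:
  Base: filing + 23 years → 12 March 2031.
  Product Clearance Extension: 1049 days claimed exceeds the 1044-day cap, so +1044 days → 19 January 2034.
Expiry of referenced patent TU-477486:
  Base: filing + 23 years → 16 May 2029.
Terminal disclaimer: TU-484571 expires on the earlier of 19 January 2034 and 16 May 2029.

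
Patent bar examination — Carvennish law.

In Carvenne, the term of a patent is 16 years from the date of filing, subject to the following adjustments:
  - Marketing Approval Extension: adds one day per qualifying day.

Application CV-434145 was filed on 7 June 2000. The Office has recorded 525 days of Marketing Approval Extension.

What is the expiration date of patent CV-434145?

2017-11-14

Base term: filing date + 16 years → 7 June 2016.
Marketing Approval Extension: +525 days → 14 November 2017.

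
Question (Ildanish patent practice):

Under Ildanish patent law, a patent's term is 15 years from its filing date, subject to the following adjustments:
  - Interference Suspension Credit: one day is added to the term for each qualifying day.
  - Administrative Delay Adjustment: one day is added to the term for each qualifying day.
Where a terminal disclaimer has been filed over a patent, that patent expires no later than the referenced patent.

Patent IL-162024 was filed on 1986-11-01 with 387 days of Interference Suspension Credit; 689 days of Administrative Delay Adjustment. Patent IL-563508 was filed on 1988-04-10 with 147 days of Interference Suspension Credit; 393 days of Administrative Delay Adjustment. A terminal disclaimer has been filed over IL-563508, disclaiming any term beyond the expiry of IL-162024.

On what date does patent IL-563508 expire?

2004-10-01

Natural term of IL-563508:
  Base: filing + 15 years → 10 April 2003.
  Interference Suspension Credit: +147 days → 4 September 2003.
  Administrative Delay Adjustment: +393 days → 1 October 2004.
Expiry of referenced patent IL-162024:
  Base: filing + 15 years → 1 November 2001.
  Interference Suspension Credit: +387 days → 23 November 2002.
  Administrative Delay Adjustment: +689 days → 12 October 2004.
Terminal disclaimer: IL-563508 expires on the earlier of 1 October 2004 and 12 October 2004.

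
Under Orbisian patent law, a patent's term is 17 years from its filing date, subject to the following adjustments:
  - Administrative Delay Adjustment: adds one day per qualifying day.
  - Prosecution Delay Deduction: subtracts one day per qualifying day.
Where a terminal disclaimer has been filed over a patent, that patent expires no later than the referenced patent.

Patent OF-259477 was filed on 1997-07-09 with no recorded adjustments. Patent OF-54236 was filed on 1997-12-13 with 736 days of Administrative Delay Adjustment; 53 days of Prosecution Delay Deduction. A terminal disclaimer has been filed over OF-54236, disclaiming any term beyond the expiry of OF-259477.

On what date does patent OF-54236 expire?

Natural term of OF-54236:
  Base: filing + 17 years → 13 December 2014.
  Administrative Delay Adjustment: +736 days → 18 December 2016.
  Prosecution Delay Deduction: −53 days → 26 October 2016.
Expiry of referenced patent OF-259477:
  Base: filing + 17 years → 9 July 2014.
Terminal disclaimer: OF-54236 expires on the earlier of 26 October 2016 and 9 July 2014.

2014-07-09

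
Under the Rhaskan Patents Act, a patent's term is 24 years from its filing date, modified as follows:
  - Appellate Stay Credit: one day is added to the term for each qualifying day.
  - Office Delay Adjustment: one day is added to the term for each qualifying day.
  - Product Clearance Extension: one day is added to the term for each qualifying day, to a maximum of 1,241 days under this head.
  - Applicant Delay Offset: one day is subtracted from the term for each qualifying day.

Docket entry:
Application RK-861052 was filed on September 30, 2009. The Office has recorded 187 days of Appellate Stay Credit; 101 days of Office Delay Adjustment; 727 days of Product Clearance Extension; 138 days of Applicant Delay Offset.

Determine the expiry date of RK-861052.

Base term: filing date + 24 years → 30 September 2033.
Appellate Stay Credit: +187 days → 5 April 2034.
Office Delay Adjustment: +101 days → 15 July 2034.
Product Clearance Extension: 727 days (within the 1241-day cap) → +727 days → 11 July 2036.
Applicant Delay Offset: −138 days → 24 February 2036.

February 24, 2036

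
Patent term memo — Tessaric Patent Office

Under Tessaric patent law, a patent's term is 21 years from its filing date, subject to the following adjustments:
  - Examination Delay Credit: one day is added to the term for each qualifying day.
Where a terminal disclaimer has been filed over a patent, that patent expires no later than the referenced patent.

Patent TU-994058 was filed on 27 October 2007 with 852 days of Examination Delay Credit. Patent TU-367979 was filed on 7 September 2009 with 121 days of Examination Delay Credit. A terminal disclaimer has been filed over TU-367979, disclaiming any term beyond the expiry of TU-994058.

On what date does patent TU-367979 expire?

January 6, 2031

Natural term of TU-367979:
  Base: filing + 21 years → 7 September 2030.
  Examination Delay Credit: +121 days → 6 January 2031.
Expiry of referenced patent TU-994058:
  Base: filing + 21 years → 27 October 2028.
  Examination Delay Credit: +852 days → 26 February 2031.
Terminal disclaimer: TU-367979 expires on the earlier of 6 January 2031 and 26 February 2031.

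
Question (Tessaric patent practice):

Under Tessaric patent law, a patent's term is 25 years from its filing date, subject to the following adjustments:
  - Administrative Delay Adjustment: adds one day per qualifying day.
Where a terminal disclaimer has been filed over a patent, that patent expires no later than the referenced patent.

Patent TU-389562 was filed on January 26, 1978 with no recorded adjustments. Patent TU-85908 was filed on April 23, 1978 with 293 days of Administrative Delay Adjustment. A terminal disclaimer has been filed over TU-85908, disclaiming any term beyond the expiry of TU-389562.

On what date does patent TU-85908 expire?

Natural term of TU-85908:
  Base: filing + 25 years → 23 April 2003.
  Administrative Delay Adjustment: +293 days → 10 February 2004.
Expiry of referenced patent TU-389562:
  Base: filing + 25 years → 26 January 2003.
Terminal disclaimer: TU-85908 expires on the earlier of 10 February 2004 and 26 January 2003.

January 26, 2003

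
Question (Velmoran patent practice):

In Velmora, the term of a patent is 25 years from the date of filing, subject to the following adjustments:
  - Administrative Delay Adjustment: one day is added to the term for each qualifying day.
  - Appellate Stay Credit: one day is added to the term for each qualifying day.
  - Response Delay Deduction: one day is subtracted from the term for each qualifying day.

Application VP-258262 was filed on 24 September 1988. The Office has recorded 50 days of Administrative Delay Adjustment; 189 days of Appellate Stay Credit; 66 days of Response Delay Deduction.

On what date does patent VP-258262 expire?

March 16, 2014

Base term: filing date + 25 years → 24 September 2013.
Administrative Delay Adjustment: +50 days → 13 November 2013.
Appellate Stay Credit: +189 days → 21 May 2014.
Response Delay Deduction: −66 days → 16 March 2014.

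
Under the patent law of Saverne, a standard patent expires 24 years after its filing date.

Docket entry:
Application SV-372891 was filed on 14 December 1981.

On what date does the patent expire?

Filing date + 24 years → 14 December 2005.

2005-12-14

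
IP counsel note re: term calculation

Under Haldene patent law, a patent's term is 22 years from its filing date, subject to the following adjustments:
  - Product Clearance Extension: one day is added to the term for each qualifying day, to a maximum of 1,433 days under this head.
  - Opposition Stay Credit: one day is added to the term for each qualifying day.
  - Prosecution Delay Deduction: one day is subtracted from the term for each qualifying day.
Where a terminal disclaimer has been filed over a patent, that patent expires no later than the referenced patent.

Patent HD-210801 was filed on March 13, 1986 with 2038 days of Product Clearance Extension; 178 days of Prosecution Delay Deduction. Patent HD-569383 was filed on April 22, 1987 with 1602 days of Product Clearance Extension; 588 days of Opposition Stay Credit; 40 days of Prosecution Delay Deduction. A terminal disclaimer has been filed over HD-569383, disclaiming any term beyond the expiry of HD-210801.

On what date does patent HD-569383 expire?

Natural term of HD-569383:
  Base: filing + 22 years → 22 April 2009.
  Product Clearance Extension: 1602 days claimed exceeds the 1433-day cap, so +1433 days → 25 March 2013.
  Opposition Stay Credit: +588 days → 3 November 2014.
  Prosecution Delay Deduction: −40 days → 24 September 2014.
Expiry of referenced patent HD-210801:
  Base: filing + 22 years → 13 March 2008.
  Product Clearance Extension: 2038 days claimed exceeds the 1433-day cap, so +1433 days → 14 February 2012.
  Prosecution Delay Deduction: −178 days → 20 August 2011.
Terminal disclaimer: HD-569383 expires on the earlier of 24 September 2014 and 20 August 2011.

August 20, 2011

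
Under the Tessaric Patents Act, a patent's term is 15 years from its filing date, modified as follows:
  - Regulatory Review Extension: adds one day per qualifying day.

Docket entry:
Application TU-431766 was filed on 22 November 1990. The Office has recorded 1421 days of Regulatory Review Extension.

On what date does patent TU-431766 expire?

October 13, 2009

Base term: filing date + 15 years → 22 November 2005.
Regulatory Review Extension: +1421 days → 13 October 2009.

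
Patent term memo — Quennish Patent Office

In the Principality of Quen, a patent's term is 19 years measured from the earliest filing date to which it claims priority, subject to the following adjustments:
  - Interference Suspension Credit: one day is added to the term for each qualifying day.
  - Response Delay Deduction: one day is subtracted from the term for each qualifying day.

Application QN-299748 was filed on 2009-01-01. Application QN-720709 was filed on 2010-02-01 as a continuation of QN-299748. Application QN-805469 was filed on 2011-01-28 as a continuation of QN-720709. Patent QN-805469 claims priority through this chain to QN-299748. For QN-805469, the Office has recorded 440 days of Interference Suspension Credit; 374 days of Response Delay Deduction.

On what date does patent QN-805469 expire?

March 7, 2028

Earliest priority filing: 1 January 2009.
Base term: 1 January 2009 + 19 years → 1 January 2028.
Interference Suspension Credit: +440 days → 16 March 2029.
Response Delay Deduction: −374 days → 7 March 2028.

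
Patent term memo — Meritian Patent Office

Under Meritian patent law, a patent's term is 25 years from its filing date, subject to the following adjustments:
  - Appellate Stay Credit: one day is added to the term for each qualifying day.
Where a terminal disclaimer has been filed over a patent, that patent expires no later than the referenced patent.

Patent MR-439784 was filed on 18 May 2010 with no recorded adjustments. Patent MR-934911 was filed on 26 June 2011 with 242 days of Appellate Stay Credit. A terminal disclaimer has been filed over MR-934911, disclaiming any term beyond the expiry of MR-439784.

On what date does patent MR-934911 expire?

Natural term of MR-934911:
  Base: filing + 25 years → 26 June 2036.
  Appellate Stay Credit: +242 days → 23 February 2037.
Expiry of referenced patent MR-439784:
  Base: filing + 25 years → 18 May 2035.
Terminal disclaimer: MR-934911 expires on the earlier of 23 February 2037 and 18 May 2035.

2035-05-18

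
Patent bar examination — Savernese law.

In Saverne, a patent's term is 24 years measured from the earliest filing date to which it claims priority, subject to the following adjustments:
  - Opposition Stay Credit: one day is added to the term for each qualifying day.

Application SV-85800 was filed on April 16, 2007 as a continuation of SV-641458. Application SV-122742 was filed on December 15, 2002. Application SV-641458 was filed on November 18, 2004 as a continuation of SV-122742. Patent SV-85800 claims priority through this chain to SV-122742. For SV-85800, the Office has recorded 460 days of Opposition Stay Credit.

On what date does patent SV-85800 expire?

March 19, 2028

Earliest priority filing: 15 December 2002.
Base term: 15 December 2002 + 24 years → 15 December 2026.
Opposition Stay Credit: +460 days → 19 March 2028.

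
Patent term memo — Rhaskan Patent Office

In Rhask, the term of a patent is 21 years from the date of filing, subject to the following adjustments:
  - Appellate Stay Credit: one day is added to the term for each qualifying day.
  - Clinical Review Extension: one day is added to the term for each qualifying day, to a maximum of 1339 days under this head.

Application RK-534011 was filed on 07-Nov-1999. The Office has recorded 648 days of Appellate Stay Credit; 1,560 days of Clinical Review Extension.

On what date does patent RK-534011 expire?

Base term: filing date + 21 years → 7 November 2020.
Appellate Stay Credit: +648 days → 17 August 2022.
Clinical Review Extension: 1560 days claimed exceeds the 1339-day cap, so +1339 days → 17 April 2026.

2026-04-17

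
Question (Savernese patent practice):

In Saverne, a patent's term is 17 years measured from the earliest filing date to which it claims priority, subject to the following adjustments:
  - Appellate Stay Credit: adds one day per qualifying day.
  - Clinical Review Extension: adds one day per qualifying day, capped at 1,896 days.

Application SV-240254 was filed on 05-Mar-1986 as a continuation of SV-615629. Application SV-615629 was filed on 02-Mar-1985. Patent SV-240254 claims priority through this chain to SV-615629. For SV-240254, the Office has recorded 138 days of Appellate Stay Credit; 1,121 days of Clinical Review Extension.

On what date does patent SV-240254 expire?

August 12, 2005

Earliest priority filing: 2 March 1985.
Base term: 2 March 1985 + 17 years → 2 March 2002.
Appellate Stay Credit: +138 days → 18 July 2002.
Clinical Review Extension: 1121 days (within the 1896-day cap) → +1121 days → 12 August 2005.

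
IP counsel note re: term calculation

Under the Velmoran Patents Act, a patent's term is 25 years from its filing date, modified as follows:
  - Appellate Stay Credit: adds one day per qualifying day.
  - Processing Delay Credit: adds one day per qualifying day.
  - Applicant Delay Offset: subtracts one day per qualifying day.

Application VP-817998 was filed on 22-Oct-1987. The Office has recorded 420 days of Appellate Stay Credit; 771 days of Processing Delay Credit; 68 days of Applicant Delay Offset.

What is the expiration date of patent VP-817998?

Base term: filing date + 25 years → 22 October 2012.
Appellate Stay Credit: +420 days → 16 December 2013.
Processing Delay Credit: +771 days → 26 January 2016.
Applicant Delay Offset: −68 days → 19 November 2015.

November 19, 2015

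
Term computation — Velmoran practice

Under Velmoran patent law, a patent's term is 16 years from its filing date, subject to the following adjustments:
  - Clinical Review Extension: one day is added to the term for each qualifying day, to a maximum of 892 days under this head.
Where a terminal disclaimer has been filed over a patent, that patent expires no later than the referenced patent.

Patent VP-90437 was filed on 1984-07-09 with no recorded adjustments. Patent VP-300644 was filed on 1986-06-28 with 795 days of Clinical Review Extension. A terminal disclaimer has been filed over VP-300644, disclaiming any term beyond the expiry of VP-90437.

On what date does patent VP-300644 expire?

Natural term of VP-300644:
  Base: filing + 16 years → 28 June 2002.
  Clinical Review Extension: 795 days (within the 892-day cap) → +795 days → 31 August 2004.
Expiry of referenced patent VP-90437:
  Base: filing + 16 years → 9 July 2000.
Terminal disclaimer: VP-300644 expires on the earlier of 31 August 2004 and 9 July 2000.

July 9, 2000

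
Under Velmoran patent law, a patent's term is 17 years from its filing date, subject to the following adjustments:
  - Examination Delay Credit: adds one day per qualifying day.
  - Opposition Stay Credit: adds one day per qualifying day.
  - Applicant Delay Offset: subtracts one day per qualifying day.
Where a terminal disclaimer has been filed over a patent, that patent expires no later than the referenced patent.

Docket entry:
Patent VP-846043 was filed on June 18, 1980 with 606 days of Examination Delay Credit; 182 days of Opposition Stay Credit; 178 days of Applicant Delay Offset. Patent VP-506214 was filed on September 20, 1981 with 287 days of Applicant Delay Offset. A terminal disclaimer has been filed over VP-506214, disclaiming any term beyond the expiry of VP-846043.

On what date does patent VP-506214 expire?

Natural term of VP-506214:
  Base: filing + 17 years → 20 September 1998.
  Applicant Delay Offset: −287 days → 7 December 1997.
Expiry of referenced patent VP-846043:
  Base: filing + 17 years → 18 June 1997.
  Examination Delay Credit: +606 days → 14 February 1999.
  Opposition Stay Credit: +182 days → 15 August 1999.
  Applicant Delay Offset: −178 days → 18 February 1999.
Terminal disclaimer: VP-506214 expires on the earlier of 7 December 1997 and 18 February 1999.

December 7, 1997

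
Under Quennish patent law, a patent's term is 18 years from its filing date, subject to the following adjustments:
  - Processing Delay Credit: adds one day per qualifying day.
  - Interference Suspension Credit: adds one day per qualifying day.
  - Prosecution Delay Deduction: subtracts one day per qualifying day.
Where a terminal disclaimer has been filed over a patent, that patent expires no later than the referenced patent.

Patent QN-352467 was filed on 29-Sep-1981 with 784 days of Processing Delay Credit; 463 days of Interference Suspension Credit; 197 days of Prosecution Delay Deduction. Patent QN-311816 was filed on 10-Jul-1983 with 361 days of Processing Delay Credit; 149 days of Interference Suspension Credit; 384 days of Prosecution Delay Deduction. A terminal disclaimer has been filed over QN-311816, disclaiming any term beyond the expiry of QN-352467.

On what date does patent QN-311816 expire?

Natural term of QN-311816:
  Base: filing + 18 years → 10 July 2001.
  Processing Delay Credit: +361 days → 6 July 2002.
  Interference Suspension Credit: +149 days → 2 December 2002.
  Prosecution Delay Deduction: −384 days → 13 November 2001.
Expiry of referenced patent QN-352467:
  Base: filing + 18 years → 29 September 1999.
  Processing Delay Credit: +784 days → 21 November 2001.
  Interference Suspension Credit: +463 days → 27 February 2003.
  Prosecution Delay Deduction: −197 days → 14 August 2002.
Terminal disclaimer: QN-311816 expires on the earlier of 13 November 2001 and 14 August 2002.

November 13, 2001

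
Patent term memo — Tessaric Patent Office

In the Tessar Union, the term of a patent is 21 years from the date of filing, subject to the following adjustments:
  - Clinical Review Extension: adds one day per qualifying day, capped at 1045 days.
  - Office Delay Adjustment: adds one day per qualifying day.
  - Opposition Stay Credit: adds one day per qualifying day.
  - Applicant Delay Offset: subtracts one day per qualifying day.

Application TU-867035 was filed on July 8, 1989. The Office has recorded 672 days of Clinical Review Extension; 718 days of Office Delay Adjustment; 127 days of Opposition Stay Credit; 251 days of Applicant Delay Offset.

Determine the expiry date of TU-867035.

Base term: filing date + 21 years → 8 July 2010.
Clinical Review Extension: 672 days (within the 1045-day cap) → +672 days → 10 May 2012.
Office Delay Adjustment: +718 days → 28 April 2014.
Opposition Stay Credit: +127 days → 2 September 2014.
Applicant Delay Offset: −251 days → 25 December 2013.

2013-12-25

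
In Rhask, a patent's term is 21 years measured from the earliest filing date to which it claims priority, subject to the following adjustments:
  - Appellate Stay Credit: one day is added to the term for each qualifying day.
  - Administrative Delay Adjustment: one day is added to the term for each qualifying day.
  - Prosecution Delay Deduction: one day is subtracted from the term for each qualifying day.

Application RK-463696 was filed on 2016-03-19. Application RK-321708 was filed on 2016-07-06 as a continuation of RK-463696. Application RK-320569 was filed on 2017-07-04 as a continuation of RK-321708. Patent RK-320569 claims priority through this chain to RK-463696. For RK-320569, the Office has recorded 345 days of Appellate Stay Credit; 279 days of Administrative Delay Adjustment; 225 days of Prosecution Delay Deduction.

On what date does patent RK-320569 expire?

Earliest priority filing: 19 March 2016.
Base term: 19 March 2016 + 21 years → 19 March 2037.
Appellate Stay Credit: +345 days → 27 February 2038.
Administrative Delay Adjustment: +279 days → 3 December 2038.
Prosecution Delay Deduction: −225 days → 22 April 2038.

April 22, 2038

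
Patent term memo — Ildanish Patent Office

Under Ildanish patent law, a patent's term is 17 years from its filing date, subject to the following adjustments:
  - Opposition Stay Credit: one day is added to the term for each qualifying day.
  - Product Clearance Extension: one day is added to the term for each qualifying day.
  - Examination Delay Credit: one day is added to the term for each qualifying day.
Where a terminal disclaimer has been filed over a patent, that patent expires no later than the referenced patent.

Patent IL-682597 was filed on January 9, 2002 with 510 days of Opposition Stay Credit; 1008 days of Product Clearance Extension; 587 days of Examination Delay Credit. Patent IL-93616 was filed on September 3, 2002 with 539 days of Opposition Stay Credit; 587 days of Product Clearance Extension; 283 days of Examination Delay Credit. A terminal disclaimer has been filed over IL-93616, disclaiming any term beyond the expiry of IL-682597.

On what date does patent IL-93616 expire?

2023-07-13

Natural term of IL-93616:
  Base: filing + 17 years → 3 September 2019.
  Opposition Stay Credit: +539 days → 23 February 2021.
  Product Clearance Extension: +587 days → 3 October 2022.
  Examination Delay Credit: +283 days → 13 July 2023.
Expiry of referenced patent IL-682597:
  Base: filing + 17 years → 9 January 2019.
  Opposition Stay Credit: +510 days → 2 June 2020.
  Product Clearance Extension: +1008 days → 7 March 2023.
  Examination Delay Credit: +587 days → 14 October 2024.
Terminal disclaimer: IL-93616 expires on the earlier of 13 July 2023 and 14 October 2024.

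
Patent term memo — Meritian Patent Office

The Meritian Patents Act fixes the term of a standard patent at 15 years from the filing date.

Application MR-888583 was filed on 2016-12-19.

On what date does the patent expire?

December 19, 2031

Filing date + 15 years → 19 December 2031.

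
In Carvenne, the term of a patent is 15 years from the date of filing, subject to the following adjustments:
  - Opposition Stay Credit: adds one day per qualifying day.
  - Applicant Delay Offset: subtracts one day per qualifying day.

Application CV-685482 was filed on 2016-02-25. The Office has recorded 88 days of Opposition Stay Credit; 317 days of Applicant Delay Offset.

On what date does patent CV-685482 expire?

Base term: filing date + 15 years → 25 February 2031.
Opposition Stay Credit: +88 days → 24 May 2031.
Applicant Delay Offset: −317 days → 11 July 2030.

2030-07-11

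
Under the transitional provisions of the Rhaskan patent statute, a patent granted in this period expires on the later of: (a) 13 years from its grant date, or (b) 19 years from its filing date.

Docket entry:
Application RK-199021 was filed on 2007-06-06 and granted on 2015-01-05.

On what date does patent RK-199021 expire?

January 5, 2028

(a) grant + 13 years → 5 January 2028.
(b) filing + 19 years → 6 June 2026.
Later of the two: 5 January 2028.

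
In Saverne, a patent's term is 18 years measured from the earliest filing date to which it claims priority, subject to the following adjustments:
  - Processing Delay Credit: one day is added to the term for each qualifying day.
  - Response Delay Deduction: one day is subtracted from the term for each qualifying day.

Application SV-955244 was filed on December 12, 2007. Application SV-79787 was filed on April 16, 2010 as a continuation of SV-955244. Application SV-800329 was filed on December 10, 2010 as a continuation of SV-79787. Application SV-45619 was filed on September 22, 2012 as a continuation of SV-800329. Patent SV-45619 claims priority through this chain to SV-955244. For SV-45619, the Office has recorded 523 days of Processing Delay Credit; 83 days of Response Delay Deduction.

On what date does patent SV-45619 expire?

Earliest priority filing: 12 December 2007.
Base term: 12 December 2007 + 18 years → 12 December 2025.
Processing Delay Credit: +523 days → 19 May 2027.
Response Delay Deduction: −83 days → 25 February 2027.

February 25, 2027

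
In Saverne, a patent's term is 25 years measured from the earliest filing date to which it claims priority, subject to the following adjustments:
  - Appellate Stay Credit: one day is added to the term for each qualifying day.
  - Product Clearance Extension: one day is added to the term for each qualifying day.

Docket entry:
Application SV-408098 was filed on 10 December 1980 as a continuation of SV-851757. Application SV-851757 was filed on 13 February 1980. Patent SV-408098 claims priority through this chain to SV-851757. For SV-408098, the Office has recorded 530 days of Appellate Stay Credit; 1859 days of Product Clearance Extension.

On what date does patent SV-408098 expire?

Earliest priority filing: 13 February 1980.
Base term: 13 February 1980 + 25 years → 13 February 2005.
Appellate Stay Credit: +530 days → 28 July 2006.
Product Clearance Extension: +1859 days → 30 August 2011.

August 30, 2011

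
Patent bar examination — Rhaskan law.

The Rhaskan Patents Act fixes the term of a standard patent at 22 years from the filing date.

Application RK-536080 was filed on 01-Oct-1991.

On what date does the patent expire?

Filing date + 22 years → 1 October 2013.

2013-10-01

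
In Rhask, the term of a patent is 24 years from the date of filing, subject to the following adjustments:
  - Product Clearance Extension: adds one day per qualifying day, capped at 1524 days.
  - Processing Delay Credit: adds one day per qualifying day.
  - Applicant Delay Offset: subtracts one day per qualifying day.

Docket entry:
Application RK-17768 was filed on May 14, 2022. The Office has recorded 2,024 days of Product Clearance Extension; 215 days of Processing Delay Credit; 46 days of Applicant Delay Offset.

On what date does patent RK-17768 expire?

Base term: filing date + 24 years → 14 May 2046.
Product Clearance Extension: 2024 days claimed exceeds the 1524-day cap, so +1524 days → 16 July 2050.
Processing Delay Credit: +215 days → 16 February 2051.
Applicant Delay Offset: −46 days → 1 January 2051.

2051-01-01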